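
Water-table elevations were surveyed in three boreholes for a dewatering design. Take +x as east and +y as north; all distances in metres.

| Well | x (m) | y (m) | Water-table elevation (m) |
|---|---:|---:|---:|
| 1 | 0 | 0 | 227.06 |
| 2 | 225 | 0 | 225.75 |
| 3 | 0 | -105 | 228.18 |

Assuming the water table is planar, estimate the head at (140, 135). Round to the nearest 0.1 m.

224.8 m

∂h/∂x = (225.75 − 227.06) / (225 − 0) = -0.005822
∂h/∂y = (228.18 − 227.06) / (-105 − 0) = -0.01067
h(140, 135) = 227.06 + (-0.005822)·(140) + (-0.01067)·(135) = 227.06 -0.815 -1.440 = 224.805 m.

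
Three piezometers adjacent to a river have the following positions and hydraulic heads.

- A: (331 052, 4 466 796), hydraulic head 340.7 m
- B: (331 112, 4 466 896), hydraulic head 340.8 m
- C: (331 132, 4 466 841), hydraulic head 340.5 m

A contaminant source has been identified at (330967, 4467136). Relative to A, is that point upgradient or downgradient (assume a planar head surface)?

With h = a·x + b·y + c and A as origin, the differences give:
  60·a + 100·b = +0.1
  80·a + 45·b = -0.2
Eliminate b (×45 and ×100, subtract): -5300·a = 24.50 → a = ∂h/∂x = -0.004623
Back-substitute: b = ∂h/∂y = +0.003774.
Head at (330967, 4467136) = 340.7 + (-0.004623)·(-85) + (+0.003774)·(340) = 342.38 m.
That is higher than the 340.7 m at A, so the point is upgradient.

upgradient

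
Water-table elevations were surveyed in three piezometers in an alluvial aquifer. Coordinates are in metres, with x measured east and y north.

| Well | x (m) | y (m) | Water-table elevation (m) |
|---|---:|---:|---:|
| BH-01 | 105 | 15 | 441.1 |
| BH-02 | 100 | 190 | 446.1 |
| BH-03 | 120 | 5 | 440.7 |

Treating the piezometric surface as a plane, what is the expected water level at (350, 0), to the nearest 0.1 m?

438.8 m

With h = a·x + b·y + c and BH-01 as origin, the differences give:
  (-5)·a + 175·b = +5.0
  15·a + (-10)·b = -0.4
Eliminate b (×(-10) and ×175, subtract): -2575·a = 20.00 → a = ∂h/∂x = -0.007767
Back-substitute: b = ∂h/∂y = +0.02835.
h(350, 0) = 441.1 + (-0.007767)·(245) + (+0.02835)·(-15) = 441.1 -1.903 -0.425 = 438.772 m.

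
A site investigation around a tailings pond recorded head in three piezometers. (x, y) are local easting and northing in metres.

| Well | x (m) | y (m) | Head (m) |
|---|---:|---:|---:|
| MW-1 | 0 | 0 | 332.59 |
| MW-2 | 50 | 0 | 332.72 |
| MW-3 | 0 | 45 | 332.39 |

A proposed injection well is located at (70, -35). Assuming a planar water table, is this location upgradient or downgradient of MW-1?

upgradient

∂h/∂x = (332.72 − 332.59) / (50 − 0) = +0.002600
∂h/∂y = (332.39 − 332.59) / (45 − 0) = -0.004444
Head at (70, -35) = 332.59 + (+0.002600)·(70) + (-0.004444)·(-35) = 332.93 m.
That is higher than the 332.59 m at MW-1, so the point is upgradient.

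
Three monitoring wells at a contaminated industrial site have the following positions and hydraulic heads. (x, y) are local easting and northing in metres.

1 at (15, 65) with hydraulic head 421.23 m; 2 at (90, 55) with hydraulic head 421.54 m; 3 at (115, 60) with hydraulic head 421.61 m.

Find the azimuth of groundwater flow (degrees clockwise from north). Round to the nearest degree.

318°

Taking 1 as reference: 2−1 = (75, -10, +0.31); 3−1 = (100, -5, +0.38).
Determinant of the coordinate differences = 75·(-5) − 100·(-10) = 625.
∂h/∂x = [(+0.31)·(-5) − (+0.38)·(-10)] / 625 = +0.003600
∂h/∂y = [75·(+0.38) − 100·(+0.31)] / 625 = -0.004000
Flow direction (−∇h) has components (-0.003600 E, +0.004000 N).
Azimuth = atan2(E, N) = atan2(-0.003600, +0.004000) = 318.0° ≈ 318°.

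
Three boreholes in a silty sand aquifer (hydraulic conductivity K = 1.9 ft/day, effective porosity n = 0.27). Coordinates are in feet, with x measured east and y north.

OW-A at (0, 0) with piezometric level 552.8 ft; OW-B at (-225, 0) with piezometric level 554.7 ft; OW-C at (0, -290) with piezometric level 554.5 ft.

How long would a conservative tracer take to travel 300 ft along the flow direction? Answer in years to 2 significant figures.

∂h/∂x = (554.7 − 552.8) / (-225 − 0) = -0.008444
∂h/∂y = (554.5 − 552.8) / (-290 − 0) = -0.005862
|∇h| = √(-0.008444² + -0.005862²) = 0.01028
Seepage velocity v = K·i/n = 1.9 × 0.01028 / 0.27 = 0.07234 ft/day.
t = 300 / 0.07234 = 4147 days = 11.4 years.

11 years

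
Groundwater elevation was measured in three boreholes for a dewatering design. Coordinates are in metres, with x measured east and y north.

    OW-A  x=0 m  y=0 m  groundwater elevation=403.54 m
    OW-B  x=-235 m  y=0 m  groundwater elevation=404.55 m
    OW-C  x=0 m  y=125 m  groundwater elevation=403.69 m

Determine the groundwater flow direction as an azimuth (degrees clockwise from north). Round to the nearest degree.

∂h/∂x = (404.55 − 403.54) / (-235 − 0) = -0.004298
∂h/∂y = (403.69 − 403.54) / (125 − 0) = +0.001200
Flow direction (−∇h) has components (+0.004298 E, -0.001200 N).
Azimuth = atan2(E, N) = atan2(+0.004298, -0.001200) = 105.6° ≈ 106°.

106°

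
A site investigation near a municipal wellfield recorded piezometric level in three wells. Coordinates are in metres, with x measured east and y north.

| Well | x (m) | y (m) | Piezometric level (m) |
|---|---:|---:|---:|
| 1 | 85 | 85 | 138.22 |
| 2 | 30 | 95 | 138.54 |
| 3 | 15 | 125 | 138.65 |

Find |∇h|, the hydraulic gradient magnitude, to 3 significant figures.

Taking 1 as reference: 2−1 = (-55, 10, +0.32); 3−1 = (-70, 40, +0.43).
Determinant of the coordinate differences = (-55)·40 − (-70)·10 = -1500.
∂h/∂x = [(+0.32)·40 − (+0.43)·10] / -1500 = -0.005667
∂h/∂y = [(-55)·(+0.43) − (-70)·(+0.32)] / -1500 = +0.0008333
|∇h| = √(-0.005667² + 0.0008333²) = 0.005728

0.00573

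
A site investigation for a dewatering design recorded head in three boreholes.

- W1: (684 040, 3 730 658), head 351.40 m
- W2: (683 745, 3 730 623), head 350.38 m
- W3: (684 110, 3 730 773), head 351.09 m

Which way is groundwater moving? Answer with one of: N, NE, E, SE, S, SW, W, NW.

Taking W1 as reference: W2−W1 = (-295, -35, -1.02); W3−W1 = (70, 115, -0.31).
Determinant of the coordinate differences = (-295)·115 − 70·(-35) = -31475.
∂h/∂x = [(-1.02)·115 − (-0.31)·(-35)] / -31475 = +0.004071
∂h/∂y = [(-295)·(-0.31) − 70·(-1.02)] / -31475 = -0.005174
Flow = −∇h = (-0.004071 east, +0.005174 north), which points northwest.

NW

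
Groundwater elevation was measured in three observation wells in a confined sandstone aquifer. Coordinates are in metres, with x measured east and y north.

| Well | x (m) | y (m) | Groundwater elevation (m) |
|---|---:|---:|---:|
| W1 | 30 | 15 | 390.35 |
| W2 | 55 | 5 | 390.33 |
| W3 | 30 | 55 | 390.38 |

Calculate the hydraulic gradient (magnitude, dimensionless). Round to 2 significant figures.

0.00090

Differences from W1: to W2 (Δx, Δy, Δh) = (25, -10, -0.02); to W3 = (0, 40, +0.03).
Solve a·Δx + b·Δy = Δh: det = 25·40 − 0·(-10) = 1000.
∂h/∂x = [(-0.02)·40 − (+0.03)·(-10)] / 1000 = -0.0005000
∂h/∂y = [25·(+0.03) − 0·(-0.02)] / 1000 = +0.0007500
|∇h| = √(-0.0005000² + 0.0007500²) = 0.0009014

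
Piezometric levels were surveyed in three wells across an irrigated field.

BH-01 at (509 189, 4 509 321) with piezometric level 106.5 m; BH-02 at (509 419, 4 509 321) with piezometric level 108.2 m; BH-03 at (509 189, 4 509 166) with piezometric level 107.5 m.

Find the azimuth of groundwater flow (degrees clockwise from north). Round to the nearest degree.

∂h/∂x = (108.2 − 106.5) / (509419 − 509189) = +0.007391
∂h/∂y = (107.5 − 106.5) / (4509166 − 4509321) = -0.006452
Flow direction (−∇h) has components (-0.007391 E, +0.006452 N).
Azimuth = atan2(E, N) = atan2(-0.007391, +0.006452) = 311.1° ≈ 311°.

311°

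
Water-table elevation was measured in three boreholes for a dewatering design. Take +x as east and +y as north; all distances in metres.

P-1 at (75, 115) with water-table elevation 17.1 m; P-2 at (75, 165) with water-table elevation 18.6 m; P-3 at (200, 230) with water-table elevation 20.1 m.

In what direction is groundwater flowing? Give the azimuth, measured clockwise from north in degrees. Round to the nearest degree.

173°

Taking P-1 as reference: P-2−P-1 = (0, 50, +1.5); P-3−P-1 = (125, 115, +3.0).
Determinant of the coordinate differences = 0·115 − 125·50 = -6250.
∂h/∂x = [(+1.5)·115 − (+3.0)·50] / -6250 = -0.003600
∂h/∂y = [0·(+3.0) − 125·(+1.5)] / -6250 = +0.03000
Flow direction (−∇h) has components (+0.003600 E, -0.03000 N).
Azimuth = atan2(E, N) = atan2(+0.003600, -0.03000) = 173.2° ≈ 173°.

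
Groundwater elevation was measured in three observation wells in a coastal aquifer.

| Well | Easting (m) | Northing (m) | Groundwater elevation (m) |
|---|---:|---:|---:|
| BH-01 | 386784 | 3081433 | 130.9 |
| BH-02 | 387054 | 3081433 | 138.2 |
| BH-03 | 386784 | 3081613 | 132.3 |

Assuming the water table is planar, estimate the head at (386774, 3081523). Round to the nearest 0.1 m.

∂h/∂x = (138.2 − 130.9) / (387054 − 386784) = +0.02704
∂h/∂y = (132.3 − 130.9) / (3081613 − 3081433) = +0.007778
h(386774, 3081523) = 130.9 + (+0.02704)·(-10) + (+0.007778)·(90) = 130.9 -0.270 +0.700 = 131.330 m.

131.3 m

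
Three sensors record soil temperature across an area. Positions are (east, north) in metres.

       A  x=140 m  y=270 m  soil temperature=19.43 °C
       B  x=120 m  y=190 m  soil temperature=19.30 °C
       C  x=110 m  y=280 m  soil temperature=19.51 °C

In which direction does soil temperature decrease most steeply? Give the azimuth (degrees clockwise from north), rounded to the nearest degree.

137°

Taking A as reference: B−A = (-20, -80, -0.13); C−A = (-30, 10, +0.08).
Determinant of the coordinate differences = (-20)·10 − (-30)·(-80) = -2600.
∂T/∂x = [(-0.13)·10 − (+0.08)·(-80)] / -2600 = -0.001962
∂T/∂y = [(-20)·(+0.08) − (-30)·(-0.13)] / -2600 = +0.002115
Steepest decrease is along −∇f: components (+0.001962 E, -0.002115 N).
Azimuth = atan2(+0.001962, -0.002115) = 137.2° ≈ 137°.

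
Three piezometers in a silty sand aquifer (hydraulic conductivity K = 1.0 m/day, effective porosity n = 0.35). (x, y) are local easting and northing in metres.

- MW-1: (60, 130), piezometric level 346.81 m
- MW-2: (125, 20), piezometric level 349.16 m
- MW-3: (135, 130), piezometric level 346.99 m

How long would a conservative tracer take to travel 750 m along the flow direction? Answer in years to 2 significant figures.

36 years

Differences from MW-1: to MW-2 (Δx, Δy, Δh) = (65, -110, +2.35); to MW-3 = (75, 0, +0.18).
Solve a·Δx + b·Δy = Δh: det = 65·0 − 75·(-110) = 8250.
∂h/∂x = [(+2.35)·0 − (+0.18)·(-110)] / 8250 = +0.002400
∂h/∂y = [65·(+0.18) − 75·(+2.35)] / 8250 = -0.01995
|∇h| = √(0.002400² + -0.01995²) = 0.02009
Seepage velocity v = K·i/n = 1.0 × 0.02009 / 0.35 = 0.0574 m/day.
t = 750 / 0.0574 = 1.307e+04 days = 35.8 years.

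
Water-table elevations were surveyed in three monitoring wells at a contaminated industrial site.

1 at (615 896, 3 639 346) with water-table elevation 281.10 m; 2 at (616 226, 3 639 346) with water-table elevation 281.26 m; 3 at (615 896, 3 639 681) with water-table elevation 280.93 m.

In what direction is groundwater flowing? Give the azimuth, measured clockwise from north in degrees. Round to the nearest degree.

316°

∂h/∂x = (281.26 − 281.10) / (616226 − 615896) = +0.0004848
∂h/∂y = (280.93 − 281.10) / (3639681 − 3639346) = -0.0005075
Flow direction (−∇h) has components (-0.0004848 E, +0.0005075 N).
Azimuth = atan2(E, N) = atan2(-0.0004848, +0.0005075) = 316.3° ≈ 316°.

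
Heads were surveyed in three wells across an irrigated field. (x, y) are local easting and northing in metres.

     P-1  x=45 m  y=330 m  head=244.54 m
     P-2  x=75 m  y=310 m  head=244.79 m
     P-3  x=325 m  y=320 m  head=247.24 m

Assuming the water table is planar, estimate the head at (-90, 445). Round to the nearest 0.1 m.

Three-point gradient (reference P-1): Δ to P-2 = (30, -20, +0.25), Δ to P-3 = (280, -10, +2.70).
∂h/∂x = +0.009717, ∂h/∂y = +0.002075 (det = 5300).
h(-90, 445) = 244.54 + (+0.009717)·(-135) + (+0.002075)·(115) = 244.54 -1.312 +0.239 = 243.467 m.

243.5 m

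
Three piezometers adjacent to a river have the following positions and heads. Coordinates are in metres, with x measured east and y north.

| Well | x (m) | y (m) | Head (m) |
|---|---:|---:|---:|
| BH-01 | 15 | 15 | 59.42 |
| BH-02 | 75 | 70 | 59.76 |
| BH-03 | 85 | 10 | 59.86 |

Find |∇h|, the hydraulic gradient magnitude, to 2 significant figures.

0.0063

Differences from BH-01: to BH-02 (Δx, Δy, Δh) = (60, 55, +0.34); to BH-03 = (70, -5, +0.44).
Determinant of the coordinate differences = 60·(-5) − 70·55 = -4150.
∂h/∂x = [(+0.34)·(-5) − (+0.44)·55] / -4150 = +0.006241
∂h/∂y = [60·(+0.44) − 70·(+0.34)] / -4150 = -0.0006265
|∇h| = √(0.006241² + -0.0006265²) = 0.006272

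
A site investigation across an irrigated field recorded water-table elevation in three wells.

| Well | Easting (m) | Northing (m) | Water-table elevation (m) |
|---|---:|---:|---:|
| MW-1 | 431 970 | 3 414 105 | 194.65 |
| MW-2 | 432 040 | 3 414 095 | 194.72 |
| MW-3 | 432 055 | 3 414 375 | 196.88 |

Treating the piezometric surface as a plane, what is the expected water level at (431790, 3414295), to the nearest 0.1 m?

Taking MW-1 as reference: MW-2−MW-1 = (70, -10, +0.07); MW-3−MW-1 = (85, 270, +2.23).
Solve a·Δx + b·Δy = Δh: det = 70·270 − 85·(-10) = 19750.
∂h/∂x = [(+0.07)·270 − (+2.23)·(-10)] / 19750 = +0.002086
∂h/∂y = [70·(+2.23) − 85·(+0.07)] / 19750 = +0.007603
h(431790, 3414295) = 194.65 + (+0.002086)·(-180) + (+0.007603)·(190) = 194.65 -0.375 +1.444 = 195.719 m.

195.7 m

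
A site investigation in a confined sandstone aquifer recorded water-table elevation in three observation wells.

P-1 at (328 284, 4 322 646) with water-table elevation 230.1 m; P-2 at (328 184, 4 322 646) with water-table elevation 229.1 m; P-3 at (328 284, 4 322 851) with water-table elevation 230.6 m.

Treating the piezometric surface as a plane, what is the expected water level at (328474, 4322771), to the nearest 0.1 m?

232.3 m

∂h/∂x = (229.1 − 230.1) / (328184 − 328284) = +0.01000
∂h/∂y = (230.6 − 230.1) / (4322851 − 4322646) = +0.002439
h(328474, 4322771) = 230.1 + (+0.01000)·(190) + (+0.002439)·(125) = 230.1 +1.900 +0.305 = 232.305 m.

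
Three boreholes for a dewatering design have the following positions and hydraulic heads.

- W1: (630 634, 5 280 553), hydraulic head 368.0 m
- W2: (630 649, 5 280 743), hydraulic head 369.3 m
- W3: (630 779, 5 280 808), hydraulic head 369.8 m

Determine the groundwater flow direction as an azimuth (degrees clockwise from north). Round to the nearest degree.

With h = a·x + b·y + c and W1 as origin, the differences give:
  15·a + 190·b = +1.3
  145·a + 255·b = +1.8
Eliminate b (×255 and ×190, subtract): -23725·a = -10.50 → a = ∂h/∂x = +0.0004426
Back-substitute: b = ∂h/∂y = +0.006807.
Flow direction (−∇h) has components (-0.0004426 E, -0.006807 N).
Azimuth = atan2(E, N) = atan2(-0.0004426, -0.006807) = 183.7° ≈ 184°.

184°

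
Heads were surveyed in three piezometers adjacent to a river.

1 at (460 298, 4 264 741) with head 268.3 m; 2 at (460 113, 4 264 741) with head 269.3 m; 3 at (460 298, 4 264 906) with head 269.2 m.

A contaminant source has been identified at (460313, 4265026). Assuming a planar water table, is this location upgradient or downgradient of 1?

∂h/∂x = (269.3 − 268.3) / (460113 − 460298) = -0.005405
∂h/∂y = (269.2 − 268.3) / (4264906 − 4264741) = +0.005455
Head at (460313, 4265026) = 268.3 + (-0.005405)·(15) + (+0.005455)·(285) = 269.77 m.
That is higher than the 268.3 m at 1, so the point is upgradient.

upgradient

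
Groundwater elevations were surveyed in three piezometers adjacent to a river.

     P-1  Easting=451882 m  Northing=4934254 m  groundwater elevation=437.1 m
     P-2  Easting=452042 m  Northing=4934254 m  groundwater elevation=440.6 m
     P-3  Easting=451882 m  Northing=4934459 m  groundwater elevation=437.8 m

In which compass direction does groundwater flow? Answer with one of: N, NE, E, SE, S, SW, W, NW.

W

∂h/∂x = (440.6 − 437.1) / (452042 − 451882) = +0.02187
∂h/∂y = (437.8 − 437.1) / (4934459 − 4934254) = +0.003415
Flow = −∇h = (-0.02187 east, -0.003415 north), which points west.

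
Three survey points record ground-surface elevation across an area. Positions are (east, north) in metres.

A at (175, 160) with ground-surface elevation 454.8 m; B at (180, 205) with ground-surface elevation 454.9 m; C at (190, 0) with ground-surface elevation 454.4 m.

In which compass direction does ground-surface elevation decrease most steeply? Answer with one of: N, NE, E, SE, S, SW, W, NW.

Differences from A: to B (Δx, Δy, Δh) = (5, 45, +0.1); to C = (15, -160, -0.4).
Solve a·Δx + b·Δy = Δz: det = 5·(-160) − 15·45 = -1475.
∂z/∂x = [(+0.1)·(-160) − (-0.4)·45] / -1475 = -0.001356
∂z/∂y = [5·(-0.4) − 15·(+0.1)] / -1475 = +0.002373
Steepest decrease is along −∇f = (+0.001356 E, -0.002373 N) → southeast.

SE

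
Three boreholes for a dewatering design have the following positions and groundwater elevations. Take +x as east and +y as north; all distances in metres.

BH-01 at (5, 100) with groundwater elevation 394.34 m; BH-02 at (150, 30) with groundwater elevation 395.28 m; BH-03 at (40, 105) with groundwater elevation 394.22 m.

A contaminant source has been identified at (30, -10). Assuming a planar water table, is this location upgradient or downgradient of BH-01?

Three-point gradient (reference BH-01): Δ to BH-02 = (145, -70, +0.94), Δ to BH-03 = (35, 5, -0.12).
∂h/∂x = -0.001165, ∂h/∂y = -0.01584 (det = 3175).
Head at (30, -10) = 394.34 + (-0.001165)·(25) + (-0.01584)·(-110) = 396.05 m.
That is higher than the 394.34 m at BH-01, so the point is upgradient.

upgradient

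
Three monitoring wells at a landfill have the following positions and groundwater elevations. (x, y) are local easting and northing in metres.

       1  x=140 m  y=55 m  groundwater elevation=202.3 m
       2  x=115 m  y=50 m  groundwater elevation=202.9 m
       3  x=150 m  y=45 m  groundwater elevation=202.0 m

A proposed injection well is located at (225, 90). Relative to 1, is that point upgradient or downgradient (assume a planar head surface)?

Differences from 1: to 2 (Δx, Δy, Δh) = (-25, -5, +0.6); to 3 = (10, -10, -0.3).
Solve a·Δx + b·Δy = Δh: det = (-25)·(-10) − 10·(-5) = 300.
∂h/∂x = [(+0.6)·(-10) − (-0.3)·(-5)] / 300 = -0.02500
∂h/∂y = [(-25)·(-0.3) − 10·(+0.6)] / 300 = +0.005000
Head at (225, 90) = 202.3 + (-0.02500)·(85) + (+0.005000)·(35) = 200.35 m.
That is lower than the 202.3 m at 1, so the point is downgradient.

downgradient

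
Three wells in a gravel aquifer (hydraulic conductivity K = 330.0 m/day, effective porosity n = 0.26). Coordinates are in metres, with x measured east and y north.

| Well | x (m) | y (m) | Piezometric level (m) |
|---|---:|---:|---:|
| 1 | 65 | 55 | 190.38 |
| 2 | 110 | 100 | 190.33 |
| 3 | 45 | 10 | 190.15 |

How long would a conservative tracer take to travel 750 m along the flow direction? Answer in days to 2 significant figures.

39 days

Taking 1 as reference: 2−1 = (45, 45, -0.05); 3−1 = (-20, -45, -0.23).
Determinant of the coordinate differences = 45·(-45) − (-20)·45 = -1125.
∂h/∂x = [(-0.05)·(-45) − (-0.23)·45] / -1125 = -0.01120
∂h/∂y = [45·(-0.23) − (-20)·(-0.05)] / -1125 = +0.01009
|∇h| = √(-0.01120² + 0.01009²) = 0.01507
Seepage velocity v = K·i/n = 330.0 × 0.01507 / 0.26 = 19.13 m/day.
t = 750 / 19.13 = 39.21 days.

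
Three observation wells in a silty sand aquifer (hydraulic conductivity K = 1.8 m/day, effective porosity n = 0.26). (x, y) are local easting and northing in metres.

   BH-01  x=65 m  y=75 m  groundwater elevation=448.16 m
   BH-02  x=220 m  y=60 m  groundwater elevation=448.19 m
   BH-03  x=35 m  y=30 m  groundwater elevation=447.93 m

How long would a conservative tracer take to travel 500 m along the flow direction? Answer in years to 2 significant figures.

Taking BH-01 as reference: BH-02−BH-01 = (155, -15, +0.03); BH-03−BH-01 = (-30, -45, -0.23).
Solve a·Δx + b·Δy = Δh: det = 155·(-45) − (-30)·(-15) = -7425.
∂h/∂x = [(+0.03)·(-45) − (-0.23)·(-15)] / -7425 = +0.0006465
∂h/∂y = [155·(-0.23) − (-30)·(+0.03)] / -7425 = +0.004680
|∇h| = √(0.0006465² + 0.004680²) = 0.004724
Seepage velocity v = K·i/n = 1.8 × 0.004724 / 0.26 = 0.0327 m/day.
t = 500 / 0.0327 = 1.529e+04 days = 41.9 years.

42 years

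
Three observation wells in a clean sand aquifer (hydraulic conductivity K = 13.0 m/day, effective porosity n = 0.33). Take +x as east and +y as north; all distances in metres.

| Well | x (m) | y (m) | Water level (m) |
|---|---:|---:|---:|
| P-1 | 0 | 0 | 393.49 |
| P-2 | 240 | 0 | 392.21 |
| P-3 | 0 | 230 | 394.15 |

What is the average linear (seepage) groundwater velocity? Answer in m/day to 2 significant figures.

0.24 m/day

∂h/∂x = (392.21 − 393.49) / (240 − 0) = -0.005333
∂h/∂y = (394.15 − 393.49) / (230 − 0) = +0.002870
|∇h| = √(-0.005333² + 0.002870²) = 0.006056
Seepage velocity v = K·i/n = 13.0 × 0.006056 / 0.33 = 0.2386 m/day.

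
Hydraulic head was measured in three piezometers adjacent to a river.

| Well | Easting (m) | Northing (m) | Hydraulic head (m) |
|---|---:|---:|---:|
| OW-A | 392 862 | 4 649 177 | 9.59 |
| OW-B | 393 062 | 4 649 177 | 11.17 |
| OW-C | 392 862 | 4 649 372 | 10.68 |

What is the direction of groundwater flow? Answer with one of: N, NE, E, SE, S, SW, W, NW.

SW

∂h/∂x = (11.17 − 9.59) / (393062 − 392862) = +0.007900
∂h/∂y = (10.68 − 9.59) / (4649372 − 4649177) = +0.005590
Flow = −∇h = (-0.007900 east, -0.005590 north), which points southwest.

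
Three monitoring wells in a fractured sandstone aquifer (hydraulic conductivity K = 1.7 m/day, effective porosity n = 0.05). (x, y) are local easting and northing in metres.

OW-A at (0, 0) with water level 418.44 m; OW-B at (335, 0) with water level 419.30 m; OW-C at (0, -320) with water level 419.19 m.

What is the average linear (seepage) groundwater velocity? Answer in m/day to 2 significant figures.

∂h/∂x = (419.30 − 418.44) / (335 − 0) = +0.002567
∂h/∂y = (419.19 − 418.44) / (-320 − 0) = -0.002344
|∇h| = √(0.002567² + -0.002344²) = 0.003476
Seepage velocity v = K·i/n = 1.7 × 0.003476 / 0.05 = 0.1182 m/day.

0.12 m/day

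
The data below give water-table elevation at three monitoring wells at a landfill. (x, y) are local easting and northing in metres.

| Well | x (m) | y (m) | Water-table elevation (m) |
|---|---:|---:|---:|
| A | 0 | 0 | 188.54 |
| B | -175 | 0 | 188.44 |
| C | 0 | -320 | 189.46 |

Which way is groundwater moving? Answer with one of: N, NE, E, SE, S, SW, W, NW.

N

∂h/∂x = (188.44 − 188.54) / (-175 − 0) = +0.0005714
∂h/∂y = (189.46 − 188.54) / (-320 − 0) = -0.002875
Flow = −∇h = (-0.0005714 east, +0.002875 north), which points north.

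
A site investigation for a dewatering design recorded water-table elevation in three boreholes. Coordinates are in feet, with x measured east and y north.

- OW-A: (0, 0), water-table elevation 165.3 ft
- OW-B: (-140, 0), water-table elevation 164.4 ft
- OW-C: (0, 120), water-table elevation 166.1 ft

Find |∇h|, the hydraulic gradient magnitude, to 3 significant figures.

∂h/∂x = (164.4 − 165.3) / (-140 − 0) = +0.006429
∂h/∂y = (166.1 − 165.3) / (120 − 0) = +0.006667
|∇h| = √(0.006429² + 0.006667²) = 0.009262

0.00926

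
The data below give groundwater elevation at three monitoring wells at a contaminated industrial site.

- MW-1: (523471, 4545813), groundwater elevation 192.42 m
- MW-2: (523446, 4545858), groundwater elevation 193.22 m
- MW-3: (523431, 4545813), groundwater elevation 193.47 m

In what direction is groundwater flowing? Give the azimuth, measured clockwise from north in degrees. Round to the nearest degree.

Taking MW-1 as reference: MW-2−MW-1 = (-25, 45, +0.80); MW-3−MW-1 = (-40, 0, +1.05).
Determinant of the coordinate differences = (-25)·0 − (-40)·45 = 1800.
∂h/∂x = [(+0.80)·0 − (+1.05)·45] / 1800 = -0.02625
∂h/∂y = [(-25)·(+1.05) − (-40)·(+0.80)] / 1800 = +0.003194
Flow direction (−∇h) has components (+0.02625 E, -0.003194 N).
Azimuth = atan2(E, N) = atan2(+0.02625, -0.003194) = 96.9° ≈ 097°.

097°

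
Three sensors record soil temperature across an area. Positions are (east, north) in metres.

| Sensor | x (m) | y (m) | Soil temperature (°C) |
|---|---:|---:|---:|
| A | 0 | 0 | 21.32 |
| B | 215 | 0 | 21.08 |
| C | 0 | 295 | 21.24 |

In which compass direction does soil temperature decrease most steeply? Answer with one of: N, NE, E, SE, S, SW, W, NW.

∂T/∂x = (21.08 − 21.32) / (215 − 0) = -0.001116
∂T/∂y = (21.24 − 21.32) / (295 − 0) = -0.0002712
Steepest decrease is along −∇f = (+0.001116 E, +0.0002712 N) → east.

E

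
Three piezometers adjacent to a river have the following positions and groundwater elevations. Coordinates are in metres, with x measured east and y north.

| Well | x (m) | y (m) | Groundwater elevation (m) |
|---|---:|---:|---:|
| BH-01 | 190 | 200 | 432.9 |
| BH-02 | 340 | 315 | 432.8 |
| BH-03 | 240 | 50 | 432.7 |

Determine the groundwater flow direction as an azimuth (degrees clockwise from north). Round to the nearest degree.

Taking BH-01 as reference: BH-02−BH-01 = (150, 115, -0.1); BH-03−BH-01 = (50, -150, -0.2).
Solve a·Δx + b·Δy = Δh: det = 150·(-150) − 50·115 = -28250.
∂h/∂x = [(-0.1)·(-150) − (-0.2)·115] / -28250 = -0.001345
∂h/∂y = [150·(-0.2) − 50·(-0.1)] / -28250 = +0.0008850
Flow direction (−∇h) has components (+0.001345 E, -0.0008850 N).
Azimuth = atan2(E, N) = atan2(+0.001345, -0.0008850) = 123.3° ≈ 123°.

123°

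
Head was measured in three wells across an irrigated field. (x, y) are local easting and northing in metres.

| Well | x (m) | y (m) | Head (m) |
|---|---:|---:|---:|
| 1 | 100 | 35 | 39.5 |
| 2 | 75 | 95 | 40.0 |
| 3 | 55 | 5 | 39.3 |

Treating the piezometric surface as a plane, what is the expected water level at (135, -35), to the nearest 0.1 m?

Taking 1 as reference: 2−1 = (-25, 60, +0.5); 3−1 = (-45, -30, -0.2).
Determinant of the coordinate differences = (-25)·(-30) − (-45)·60 = 3450.
∂h/∂x = [(+0.5)·(-30) − (-0.2)·60] / 3450 = -0.0008696
∂h/∂y = [(-25)·(-0.2) − (-45)·(+0.5)] / 3450 = +0.007971
h(135, -35) = 39.5 + (-0.0008696)·(35) + (+0.007971)·(-70) = 39.5 -0.030 -0.558 = 38.912 m.

38.9 m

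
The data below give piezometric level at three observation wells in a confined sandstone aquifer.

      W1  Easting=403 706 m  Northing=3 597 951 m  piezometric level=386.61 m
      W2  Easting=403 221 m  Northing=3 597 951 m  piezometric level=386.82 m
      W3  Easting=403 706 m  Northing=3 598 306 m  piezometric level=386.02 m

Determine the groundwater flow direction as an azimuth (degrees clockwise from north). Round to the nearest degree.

015°

∂h/∂x = (386.82 − 386.61) / (403221 − 403706) = -0.0004330
∂h/∂y = (386.02 − 386.61) / (3598306 − 3597951) = -0.001662
Flow direction (−∇h) has components (+0.0004330 E, +0.001662 N).
Azimuth = atan2(E, N) = atan2(+0.0004330, +0.001662) = 14.6° ≈ 015°.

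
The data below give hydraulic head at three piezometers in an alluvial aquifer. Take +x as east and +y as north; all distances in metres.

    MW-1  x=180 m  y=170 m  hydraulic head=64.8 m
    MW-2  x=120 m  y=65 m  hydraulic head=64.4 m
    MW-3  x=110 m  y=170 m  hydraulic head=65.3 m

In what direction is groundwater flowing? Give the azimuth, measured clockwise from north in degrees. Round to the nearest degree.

138°

Taking MW-1 as reference: MW-2−MW-1 = (-60, -105, -0.4); MW-3−MW-1 = (-70, 0, +0.5).
Determinant of the coordinate differences = (-60)·0 − (-70)·(-105) = -7350.
∂h/∂x = [(-0.4)·0 − (+0.5)·(-105)] / -7350 = -0.007143
∂h/∂y = [(-60)·(+0.5) − (-70)·(-0.4)] / -7350 = +0.007891
Flow direction (−∇h) has components (+0.007143 E, -0.007891 N).
Azimuth = atan2(E, N) = atan2(+0.007143, -0.007891) = 137.8° ≈ 138°.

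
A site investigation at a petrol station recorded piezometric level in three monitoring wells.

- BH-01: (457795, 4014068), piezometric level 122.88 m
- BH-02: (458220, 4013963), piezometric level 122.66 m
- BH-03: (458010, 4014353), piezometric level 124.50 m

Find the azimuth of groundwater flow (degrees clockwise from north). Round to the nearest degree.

188°

With h = a·x + b·y + c and BH-01 as origin, the differences give:
  425·a + (-105)·b = -0.22
  215·a + 285·b = +1.62
Eliminate b (×285 and ×(-105), subtract): 143700·a = 107.400 → a = ∂h/∂x = +0.0007474
Back-substitute: b = ∂h/∂y = +0.005120.
Flow direction (−∇h) has components (-0.0007474 E, -0.005120 N).
Azimuth = atan2(E, N) = atan2(-0.0007474, -0.005120) = 188.3° ≈ 188°.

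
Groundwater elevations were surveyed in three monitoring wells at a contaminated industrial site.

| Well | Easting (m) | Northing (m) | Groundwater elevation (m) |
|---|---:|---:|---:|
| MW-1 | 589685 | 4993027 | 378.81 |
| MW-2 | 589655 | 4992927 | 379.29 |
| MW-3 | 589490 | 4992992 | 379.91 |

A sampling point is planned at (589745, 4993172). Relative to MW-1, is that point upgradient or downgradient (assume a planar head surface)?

Differences from MW-1: to MW-2 (Δx, Δy, Δh) = (-30, -100, +0.48); to MW-3 = (-195, -35, +1.10).
Determinant of the coordinate differences = (-30)·(-35) − (-195)·(-100) = -18450.
∂h/∂x = [(+0.48)·(-35) − (+1.10)·(-100)] / -18450 = -0.005051
∂h/∂y = [(-30)·(+1.10) − (-195)·(+0.48)] / -18450 = -0.003285
Head at (589745, 4993172) = 378.81 + (-0.005051)·(60) + (-0.003285)·(145) = 378.03 m.
That is lower than the 378.81 m at MW-1, so the point is downgradient.

downgradient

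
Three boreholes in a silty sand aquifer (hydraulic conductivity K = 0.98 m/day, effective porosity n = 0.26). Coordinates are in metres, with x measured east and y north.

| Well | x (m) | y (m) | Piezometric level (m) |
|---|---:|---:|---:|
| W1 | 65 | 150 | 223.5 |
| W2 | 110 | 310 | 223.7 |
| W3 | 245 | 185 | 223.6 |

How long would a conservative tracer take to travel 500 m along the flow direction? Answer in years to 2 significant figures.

300 years

Taking W1 as reference: W2−W1 = (45, 160, +0.2); W3−W1 = (180, 35, +0.1).
Determinant of the coordinate differences = 45·35 − 180·160 = -27225.
∂h/∂x = [(+0.2)·35 − (+0.1)·160] / -27225 = +0.0003306
∂h/∂y = [45·(+0.1) − 180·(+0.2)] / -27225 = +0.001157
|∇h| = √(0.0003306² + 0.001157²) = 0.001203
Seepage velocity v = K·i/n = 0.98 × 0.001203 / 0.26 = 0.004534 m/day.
t = 500 / 0.004534 = 1.103e+05 days = 302 years.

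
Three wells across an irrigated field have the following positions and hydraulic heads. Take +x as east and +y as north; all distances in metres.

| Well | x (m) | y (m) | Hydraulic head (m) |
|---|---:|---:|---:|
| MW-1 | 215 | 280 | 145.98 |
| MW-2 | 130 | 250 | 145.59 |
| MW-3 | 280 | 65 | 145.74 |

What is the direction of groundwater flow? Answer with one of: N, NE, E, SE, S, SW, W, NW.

Taking MW-1 as reference: MW-2−MW-1 = (-85, -30, -0.39); MW-3−MW-1 = (65, -215, -0.24).
Determinant of the coordinate differences = (-85)·(-215) − 65·(-30) = 20225.
∂h/∂x = [(-0.39)·(-215) − (-0.24)·(-30)] / 20225 = +0.003790
∂h/∂y = [(-85)·(-0.24) − 65·(-0.39)] / 20225 = +0.002262
Flow = −∇h = (-0.003790 east, -0.002262 north), which points southwest.

SW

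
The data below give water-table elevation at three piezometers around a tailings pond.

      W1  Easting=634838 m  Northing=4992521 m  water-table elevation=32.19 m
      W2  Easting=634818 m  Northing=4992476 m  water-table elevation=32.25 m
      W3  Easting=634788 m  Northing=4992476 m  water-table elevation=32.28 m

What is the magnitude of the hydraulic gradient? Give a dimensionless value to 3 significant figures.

Differences from W1: to W2 (Δx, Δy, Δh) = (-20, -45, +0.06); to W3 = (-50, -45, +0.09).
Solve a·Δx + b·Δy = Δh: det = (-20)·(-45) − (-50)·(-45) = -1350.
∂h/∂x = [(+0.06)·(-45) − (+0.09)·(-45)] / -1350 = -0.001000
∂h/∂y = [(-20)·(+0.09) − (-50)·(+0.06)] / -1350 = -0.0008889
|∇h| = √(-0.001000² + -0.0008889²) = 0.001338

0.00134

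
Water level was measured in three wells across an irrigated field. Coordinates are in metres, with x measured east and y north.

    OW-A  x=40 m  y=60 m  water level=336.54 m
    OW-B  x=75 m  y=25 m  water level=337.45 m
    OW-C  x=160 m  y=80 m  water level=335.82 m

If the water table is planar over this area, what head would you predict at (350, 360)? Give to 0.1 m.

327.9 m

With h = a·x + b·y + c and OW-A as origin, the differences give:
  35·a + (-35)·b = +0.91
  120·a + 20·b = -0.72
Eliminate b (×20 and ×(-35), subtract): 4900·a = -7.000 → a = ∂h/∂x = -0.001429
Back-substitute: b = ∂h/∂y = -0.02743.
h(350, 360) = 336.54 + (-0.001429)·(310) + (-0.02743)·(300) = 336.54 -0.443 -8.229 = 327.869 m.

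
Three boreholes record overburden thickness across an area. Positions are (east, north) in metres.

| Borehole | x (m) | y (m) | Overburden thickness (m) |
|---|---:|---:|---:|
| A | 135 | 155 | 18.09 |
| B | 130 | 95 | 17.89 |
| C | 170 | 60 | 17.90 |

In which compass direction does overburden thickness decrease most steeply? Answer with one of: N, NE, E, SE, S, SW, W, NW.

With d = a·x + b·y + c and A as origin, the differences give:
  (-5)·a + (-60)·b = -0.20
  35·a + (-95)·b = -0.19
Eliminate b (×(-95) and ×(-60), subtract): 2575·a = 7.600 → a = ∂d/∂x = +0.002951
Back-substitute: b = ∂d/∂y = +0.003087.
Steepest decrease is along −∇f = (-0.002951 E, -0.003087 N) → southwest.

SW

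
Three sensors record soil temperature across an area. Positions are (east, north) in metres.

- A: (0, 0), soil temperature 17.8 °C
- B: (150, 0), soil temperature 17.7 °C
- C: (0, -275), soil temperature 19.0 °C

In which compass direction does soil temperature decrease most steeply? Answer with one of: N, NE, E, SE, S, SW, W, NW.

∂T/∂x = (17.7 − 17.8) / (150 − 0) = -0.0006667
∂T/∂y = (19.0 − 17.8) / (-275 − 0) = -0.004364
Steepest decrease is along −∇f = (+0.0006667 E, +0.004364 N) → north.

N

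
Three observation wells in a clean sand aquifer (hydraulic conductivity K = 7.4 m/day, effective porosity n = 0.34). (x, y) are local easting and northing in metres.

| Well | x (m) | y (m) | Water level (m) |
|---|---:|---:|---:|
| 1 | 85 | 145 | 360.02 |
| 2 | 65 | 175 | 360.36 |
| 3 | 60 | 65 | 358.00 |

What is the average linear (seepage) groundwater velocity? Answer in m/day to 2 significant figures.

0.55 m/day

Taking 1 as reference: 2−1 = (-20, 30, +0.34); 3−1 = (-25, -80, -2.02).
Solve a·Δx + b·Δy = Δh: det = (-20)·(-80) − (-25)·30 = 2350.
∂h/∂x = [(+0.34)·(-80) − (-2.02)·30] / 2350 = +0.01421
∂h/∂y = [(-20)·(-2.02) − (-25)·(+0.34)] / 2350 = +0.02081
|∇h| = √(0.01421² + 0.02081²) = 0.0252
Seepage velocity v = K·i/n = 7.4 × 0.0252 / 0.34 = 0.5485 m/day.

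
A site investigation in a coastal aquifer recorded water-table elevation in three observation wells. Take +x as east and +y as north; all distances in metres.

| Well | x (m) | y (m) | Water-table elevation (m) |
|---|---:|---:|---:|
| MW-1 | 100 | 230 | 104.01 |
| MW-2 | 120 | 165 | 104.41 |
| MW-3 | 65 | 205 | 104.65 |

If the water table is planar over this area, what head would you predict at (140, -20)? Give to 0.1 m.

106.0 m

Differences from MW-1: to MW-2 (Δx, Δy, Δh) = (20, -65, +0.40); to MW-3 = (-35, -25, +0.64).
Determinant of the coordinate differences = 20·(-25) − (-35)·(-65) = -2775.
∂h/∂x = [(+0.40)·(-25) − (+0.64)·(-65)] / -2775 = -0.01139
∂h/∂y = [20·(+0.64) − (-35)·(+0.40)] / -2775 = -0.009658
h(140, -20) = 104.01 + (-0.01139)·(40) + (-0.009658)·(-250) = 104.01 -0.455 +2.414 = 105.969 m.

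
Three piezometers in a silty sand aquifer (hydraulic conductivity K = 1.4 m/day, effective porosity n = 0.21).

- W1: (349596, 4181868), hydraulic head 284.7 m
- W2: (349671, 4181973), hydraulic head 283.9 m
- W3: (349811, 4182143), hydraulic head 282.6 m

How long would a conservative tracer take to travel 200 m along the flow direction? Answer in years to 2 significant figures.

Taking W1 as reference: W2−W1 = (75, 105, -0.8); W3−W1 = (215, 275, -2.1).
Solve a·Δx + b·Δy = Δh: det = 75·275 − 215·105 = -1950.
∂h/∂x = [(-0.8)·275 − (-2.1)·105] / -1950 = -0.0002564
∂h/∂y = [75·(-2.1) − 215·(-0.8)] / -1950 = -0.007436
|∇h| = √(-0.0002564² + -0.007436²) = 0.00744
Seepage velocity v = K·i/n = 1.4 × 0.00744 / 0.21 = 0.0496 m/day.
t = 200 / 0.0496 = 4032 days = 11 years.

11 years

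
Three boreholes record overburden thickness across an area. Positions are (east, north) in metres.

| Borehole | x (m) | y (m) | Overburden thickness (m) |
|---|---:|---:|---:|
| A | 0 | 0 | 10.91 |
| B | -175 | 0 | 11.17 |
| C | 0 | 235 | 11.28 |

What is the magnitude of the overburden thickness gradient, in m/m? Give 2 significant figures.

0.0022 m/m

∂d/∂x = (11.17 − 10.91) / (-175 − 0) = -0.001486
∂d/∂y = (11.28 − 10.91) / (235 − 0) = +0.001574
|∇f| = √(-0.001486² + 0.001574²) = 0.002165 m/m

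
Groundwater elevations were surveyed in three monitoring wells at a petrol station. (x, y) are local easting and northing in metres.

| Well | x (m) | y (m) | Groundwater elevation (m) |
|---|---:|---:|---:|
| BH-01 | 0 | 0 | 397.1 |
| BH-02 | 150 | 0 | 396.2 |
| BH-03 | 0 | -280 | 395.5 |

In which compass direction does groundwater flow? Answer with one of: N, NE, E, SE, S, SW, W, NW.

∂h/∂x = (396.2 − 397.1) / (150 − 0) = -0.006000
∂h/∂y = (395.5 − 397.1) / (-280 − 0) = +0.005714
Flow = −∇h = (+0.006000 east, -0.005714 north), which points southeast.

SE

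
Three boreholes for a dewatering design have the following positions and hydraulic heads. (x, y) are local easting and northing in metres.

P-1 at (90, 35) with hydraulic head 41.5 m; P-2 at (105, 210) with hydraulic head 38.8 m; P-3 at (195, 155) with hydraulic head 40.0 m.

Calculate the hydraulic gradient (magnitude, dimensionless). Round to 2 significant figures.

0.016

With h = a·x + b·y + c and P-1 as origin, the differences give:
  15·a + 175·b = -2.7
  105·a + 120·b = -1.5
Eliminate b (×120 and ×175, subtract): -16575·a = -61.50 → a = ∂h/∂x = +0.003710
Back-substitute: b = ∂h/∂y = -0.01575.
|∇h| = √(0.003710² + -0.01575²) = 0.01618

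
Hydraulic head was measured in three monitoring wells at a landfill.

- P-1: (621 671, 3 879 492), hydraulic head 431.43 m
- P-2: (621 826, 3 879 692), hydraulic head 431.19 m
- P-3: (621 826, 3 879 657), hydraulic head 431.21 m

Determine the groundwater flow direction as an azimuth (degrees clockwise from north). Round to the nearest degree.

055°

Differences from P-1: to P-2 (Δx, Δy, Δh) = (155, 200, -0.24); to P-3 = (155, 165, -0.22).
Solve a·Δx + b·Δy = Δh: det = 155·165 − 155·200 = -5425.
∂h/∂x = [(-0.24)·165 − (-0.22)·200] / -5425 = -0.0008111
∂h/∂y = [155·(-0.22) − 155·(-0.24)] / -5425 = -0.0005714
Flow direction (−∇h) has components (+0.0008111 E, +0.0005714 N).
Azimuth = atan2(E, N) = atan2(+0.0008111, +0.0005714) = 54.8° ≈ 055°.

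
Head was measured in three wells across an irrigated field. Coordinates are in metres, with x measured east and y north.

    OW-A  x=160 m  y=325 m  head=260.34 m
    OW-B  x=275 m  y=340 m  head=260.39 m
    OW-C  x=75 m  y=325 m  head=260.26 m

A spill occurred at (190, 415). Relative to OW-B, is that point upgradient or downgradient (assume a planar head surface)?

downgradient

Three-point gradient (reference OW-A): Δ to OW-B = (115, 15, +0.05), Δ to OW-C = (-85, 0, -0.08).
∂h/∂x = +0.0009412, ∂h/∂y = -0.003882 (det = 1275).
Head at (190, 415) = 260.34 + (+0.0009412)·(30) + (-0.003882)·(90) = 260.02 m.
That is lower than the 260.39 m at OW-B, so the point is downgradient.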